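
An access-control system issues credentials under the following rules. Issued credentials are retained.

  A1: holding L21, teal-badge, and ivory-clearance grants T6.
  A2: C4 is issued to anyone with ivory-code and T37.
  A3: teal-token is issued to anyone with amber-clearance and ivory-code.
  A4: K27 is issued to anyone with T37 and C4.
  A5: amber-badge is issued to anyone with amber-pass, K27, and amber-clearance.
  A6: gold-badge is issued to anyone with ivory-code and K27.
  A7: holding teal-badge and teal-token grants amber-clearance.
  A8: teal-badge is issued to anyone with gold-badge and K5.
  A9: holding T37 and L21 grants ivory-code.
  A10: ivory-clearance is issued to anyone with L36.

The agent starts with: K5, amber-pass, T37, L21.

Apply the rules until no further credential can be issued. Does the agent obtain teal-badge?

Yes

Holding T37 and L21 grants ivory-code (A9).
Holding ivory-code and T37 grants C4 (A2).
Holding T37 and C4 grants K27 (A4).
Holding ivory-code and K27 grants gold-badge (A6).
Holding gold-badge and K5 grants teal-badge (A8).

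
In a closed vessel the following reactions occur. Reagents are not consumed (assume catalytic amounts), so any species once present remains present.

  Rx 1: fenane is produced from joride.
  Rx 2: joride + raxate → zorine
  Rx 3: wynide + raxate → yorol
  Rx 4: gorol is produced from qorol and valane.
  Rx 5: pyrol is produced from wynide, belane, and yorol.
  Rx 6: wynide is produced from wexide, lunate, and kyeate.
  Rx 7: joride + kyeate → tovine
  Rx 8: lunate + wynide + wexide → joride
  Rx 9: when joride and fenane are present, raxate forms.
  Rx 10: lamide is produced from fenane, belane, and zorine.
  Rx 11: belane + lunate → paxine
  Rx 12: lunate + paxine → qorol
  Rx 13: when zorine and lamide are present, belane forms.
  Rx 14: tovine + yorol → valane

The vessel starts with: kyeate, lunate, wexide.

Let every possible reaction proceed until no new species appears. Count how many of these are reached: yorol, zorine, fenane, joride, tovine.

5

wexide, lunate, and kyeate present → wynide forms (Rx 6).
lunate, wynide, and wexide present → joride forms (Rx 8).
joride present → fenane forms (Rx 1).
joride and kyeate present → tovine forms (Rx 7).
joride and fenane present → raxate forms (Rx 9).
joride and raxate present → zorine forms (Rx 2).
wynide and raxate present → yorol forms (Rx 3).
yorol: reached.
zorine: reached.
fenane: reached.
joride: reached.
tovine: reached.
All 5 are reached.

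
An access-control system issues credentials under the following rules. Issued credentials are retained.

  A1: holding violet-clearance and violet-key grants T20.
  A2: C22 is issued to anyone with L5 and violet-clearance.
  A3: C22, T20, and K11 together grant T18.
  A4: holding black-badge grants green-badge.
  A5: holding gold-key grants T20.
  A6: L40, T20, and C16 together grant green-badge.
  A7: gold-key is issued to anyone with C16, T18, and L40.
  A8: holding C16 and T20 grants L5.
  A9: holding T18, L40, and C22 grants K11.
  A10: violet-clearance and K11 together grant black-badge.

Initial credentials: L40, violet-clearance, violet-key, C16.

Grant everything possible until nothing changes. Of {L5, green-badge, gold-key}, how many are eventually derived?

Holding violet-clearance and violet-key grants T20 (A1).
Holding C16 and T20 grants L5 (A8).
Holding L40, T20, and C16 grants green-badge (A6).
L5: reached.
green-badge: reached.
gold-key would need C16, T18, and L40 (A7), but T18 is never granted.
Reached: L5 and green-badge — 2 of the 3.

2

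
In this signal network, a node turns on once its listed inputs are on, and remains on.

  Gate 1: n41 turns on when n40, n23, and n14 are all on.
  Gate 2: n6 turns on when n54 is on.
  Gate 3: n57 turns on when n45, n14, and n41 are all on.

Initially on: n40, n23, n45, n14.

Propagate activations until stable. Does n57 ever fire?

Gate 1: n40, n23, and n14 on → n41 on.
n45, n14, and n41 are on, so n57 turns on (Gate 3).

Yes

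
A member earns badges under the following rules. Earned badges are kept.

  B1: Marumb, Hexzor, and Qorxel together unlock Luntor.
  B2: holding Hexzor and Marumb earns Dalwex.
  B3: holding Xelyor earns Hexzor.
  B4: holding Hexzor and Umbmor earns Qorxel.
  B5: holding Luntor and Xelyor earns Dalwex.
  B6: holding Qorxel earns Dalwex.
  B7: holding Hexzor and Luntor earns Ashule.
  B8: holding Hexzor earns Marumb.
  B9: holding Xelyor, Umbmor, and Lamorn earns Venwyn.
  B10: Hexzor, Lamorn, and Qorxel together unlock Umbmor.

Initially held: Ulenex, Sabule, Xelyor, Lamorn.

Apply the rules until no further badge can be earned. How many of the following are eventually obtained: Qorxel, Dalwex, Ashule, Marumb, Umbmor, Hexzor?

With Xelyor, Hexzor is earned (B3).
With Hexzor, Marumb is earned (B8).
With Hexzor and Marumb, Dalwex is earned (B2).
Qorxel would need Hexzor and Umbmor (B4), but Umbmor is never earned.
Dalwex: reached.
Ashule would need Hexzor and Luntor (B7), but Luntor is never earned.
Marumb: reached.
Umbmor would need Hexzor, Lamorn, and Qorxel (B10), but Qorxel is never earned.
Hexzor: reached.
Reached: Dalwex, Marumb, and Hexzor — 3 of the 6.

3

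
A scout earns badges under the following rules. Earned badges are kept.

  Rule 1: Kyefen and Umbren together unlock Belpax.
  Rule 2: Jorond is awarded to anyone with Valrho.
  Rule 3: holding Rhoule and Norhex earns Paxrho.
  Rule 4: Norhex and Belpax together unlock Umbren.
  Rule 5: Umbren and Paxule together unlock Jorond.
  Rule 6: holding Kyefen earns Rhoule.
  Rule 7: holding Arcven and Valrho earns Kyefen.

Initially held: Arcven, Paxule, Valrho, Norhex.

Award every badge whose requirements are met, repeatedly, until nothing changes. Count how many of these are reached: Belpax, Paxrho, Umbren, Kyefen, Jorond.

3

With Arcven and Valrho, Kyefen is earned (Rule 7).
With Valrho, Jorond is earned (Rule 2).
With Kyefen, Rhoule is earned (Rule 6).
With Rhoule and Norhex, Paxrho is earned (Rule 3).
Belpax would need Kyefen and Umbren (Rule 1), but Umbren is never earned.
Paxrho: reached.
Umbren would need Norhex and Belpax (Rule 4), but Belpax is never earned.
Kyefen: reached.
Jorond: reached.
Reached: Paxrho, Kyefen, and Jorond — 3 of the 5.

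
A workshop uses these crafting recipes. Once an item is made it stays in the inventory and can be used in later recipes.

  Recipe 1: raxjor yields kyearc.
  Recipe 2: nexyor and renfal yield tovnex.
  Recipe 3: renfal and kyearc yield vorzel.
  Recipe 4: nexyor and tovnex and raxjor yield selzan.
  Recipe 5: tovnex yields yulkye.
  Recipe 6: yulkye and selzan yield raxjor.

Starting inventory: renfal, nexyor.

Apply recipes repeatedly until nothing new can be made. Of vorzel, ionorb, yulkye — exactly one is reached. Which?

nexyor and renfal → tovnex (Recipe 2).
Using Recipe 5, tovnex makes yulkye.
No rule produces ionorb, and it is not given. vorzel would need renfal and kyearc (Recipe 3), but kyearc is never obtained.

yulkye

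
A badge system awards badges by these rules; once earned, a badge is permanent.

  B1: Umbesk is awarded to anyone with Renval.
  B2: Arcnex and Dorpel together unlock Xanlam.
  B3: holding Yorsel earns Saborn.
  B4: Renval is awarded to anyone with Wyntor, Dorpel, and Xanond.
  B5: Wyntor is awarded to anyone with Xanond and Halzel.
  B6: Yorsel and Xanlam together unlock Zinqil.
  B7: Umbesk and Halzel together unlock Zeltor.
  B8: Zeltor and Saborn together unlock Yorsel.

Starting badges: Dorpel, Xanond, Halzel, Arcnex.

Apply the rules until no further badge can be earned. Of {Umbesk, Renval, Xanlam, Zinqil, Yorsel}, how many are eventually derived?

3

With Xanond and Halzel, Wyntor is earned (B5).
With Arcnex and Dorpel, Xanlam is earned (B2).
With Wyntor, Dorpel, and Xanond, Renval is earned (B4).
With Renval, Umbesk is earned (B1).
Umbesk: reached.
Renval: reached.
Xanlam: reached.
Zinqil would need Yorsel and Xanlam (B6), but Yorsel is never earned.
Yorsel would need Zeltor and Saborn (B8), but Saborn is never earned.
Reached: Umbesk, Renval, and Xanlam — 3 of the 5.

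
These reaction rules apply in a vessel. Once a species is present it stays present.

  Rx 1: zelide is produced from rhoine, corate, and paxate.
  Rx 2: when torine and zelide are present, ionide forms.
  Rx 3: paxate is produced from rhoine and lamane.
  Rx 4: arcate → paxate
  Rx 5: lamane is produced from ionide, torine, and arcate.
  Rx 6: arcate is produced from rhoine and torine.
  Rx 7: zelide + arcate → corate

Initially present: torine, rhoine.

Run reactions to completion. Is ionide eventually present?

No

ionide would need torine and zelide (Rx 2), but zelide never forms.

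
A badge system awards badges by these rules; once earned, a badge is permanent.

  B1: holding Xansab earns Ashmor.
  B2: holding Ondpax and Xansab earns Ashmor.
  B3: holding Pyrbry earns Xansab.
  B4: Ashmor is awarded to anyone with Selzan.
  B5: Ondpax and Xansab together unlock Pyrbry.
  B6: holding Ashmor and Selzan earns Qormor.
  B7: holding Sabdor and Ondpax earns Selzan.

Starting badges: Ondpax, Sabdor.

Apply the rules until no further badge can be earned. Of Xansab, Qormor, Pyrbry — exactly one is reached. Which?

Qormor

With Sabdor and Ondpax, Selzan is earned (B7).
With Selzan, Ashmor is earned (B4).
With Ashmor and Selzan, Qormor is earned (B6).
Pyrbry would need Ondpax and Xansab (B5), but Xansab is never earned. Xansab would need Pyrbry (B3), but Pyrbry is never earned.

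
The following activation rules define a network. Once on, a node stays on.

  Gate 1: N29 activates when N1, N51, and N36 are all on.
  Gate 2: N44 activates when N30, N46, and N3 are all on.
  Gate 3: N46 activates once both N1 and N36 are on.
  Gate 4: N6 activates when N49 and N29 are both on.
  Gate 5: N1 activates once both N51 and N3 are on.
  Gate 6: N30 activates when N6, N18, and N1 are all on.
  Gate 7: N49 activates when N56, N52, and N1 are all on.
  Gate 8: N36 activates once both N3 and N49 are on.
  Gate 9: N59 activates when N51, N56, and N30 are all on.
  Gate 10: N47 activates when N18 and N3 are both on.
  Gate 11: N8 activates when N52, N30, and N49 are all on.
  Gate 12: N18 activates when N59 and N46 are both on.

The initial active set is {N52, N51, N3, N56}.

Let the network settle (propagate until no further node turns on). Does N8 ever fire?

No

N8 would need N52, N30, and N49 (Gate 11), but N30 never turns on.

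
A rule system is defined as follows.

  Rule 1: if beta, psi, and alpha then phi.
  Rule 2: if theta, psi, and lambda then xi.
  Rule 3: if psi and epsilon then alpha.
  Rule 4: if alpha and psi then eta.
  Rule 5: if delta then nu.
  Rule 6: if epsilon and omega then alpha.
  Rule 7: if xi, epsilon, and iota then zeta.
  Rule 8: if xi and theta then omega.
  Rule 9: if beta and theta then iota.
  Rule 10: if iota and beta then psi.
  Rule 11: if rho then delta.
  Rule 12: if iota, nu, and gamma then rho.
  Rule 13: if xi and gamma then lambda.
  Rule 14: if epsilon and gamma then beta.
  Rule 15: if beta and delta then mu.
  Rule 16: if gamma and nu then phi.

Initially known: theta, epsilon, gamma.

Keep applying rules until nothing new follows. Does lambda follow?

No

lambda would need xi and gamma (Rule 13), but xi is never established.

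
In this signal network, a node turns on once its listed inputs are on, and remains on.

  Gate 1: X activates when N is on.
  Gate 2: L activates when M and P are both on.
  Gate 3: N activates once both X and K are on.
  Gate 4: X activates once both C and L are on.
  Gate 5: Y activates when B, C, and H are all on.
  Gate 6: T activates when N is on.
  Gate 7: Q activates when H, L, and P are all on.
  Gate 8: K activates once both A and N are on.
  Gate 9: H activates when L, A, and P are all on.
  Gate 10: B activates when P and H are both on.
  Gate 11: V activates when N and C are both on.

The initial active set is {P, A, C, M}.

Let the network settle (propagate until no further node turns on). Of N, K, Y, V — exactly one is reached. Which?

Gate 2: M and P on → L on.
L, A, and P are on, so H activates (Gate 9).
P and H are on, so B activates (Gate 10).
Gate 5: B, C, and H on → Y on.
N would need X and K (Gate 3), but K never turns on. V would need N and C (Gate 11), but N never turns on. K would need A and N (Gate 8), but N never turns on.

Y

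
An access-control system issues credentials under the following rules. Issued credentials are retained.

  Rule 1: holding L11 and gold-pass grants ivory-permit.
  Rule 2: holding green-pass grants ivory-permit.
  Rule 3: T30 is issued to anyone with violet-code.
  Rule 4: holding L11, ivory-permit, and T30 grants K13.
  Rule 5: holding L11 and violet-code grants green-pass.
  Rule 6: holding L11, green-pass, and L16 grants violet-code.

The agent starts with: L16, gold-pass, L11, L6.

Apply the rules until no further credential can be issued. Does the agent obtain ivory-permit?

Holding L11 and gold-pass grants ivory-permit (Rule 1).

Yes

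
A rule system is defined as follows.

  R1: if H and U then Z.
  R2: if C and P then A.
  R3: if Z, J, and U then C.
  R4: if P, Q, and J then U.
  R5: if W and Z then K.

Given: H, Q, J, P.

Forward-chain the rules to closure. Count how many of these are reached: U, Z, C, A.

4

From P, Q, and J, R4 gives U.
From H and U, R1 gives Z.
Z, J, and U hold, so C follows (R3).
From C and P, R2 gives A.
U: reached.
Z: reached.
C: reached.
A: reached.
All 4 are reached.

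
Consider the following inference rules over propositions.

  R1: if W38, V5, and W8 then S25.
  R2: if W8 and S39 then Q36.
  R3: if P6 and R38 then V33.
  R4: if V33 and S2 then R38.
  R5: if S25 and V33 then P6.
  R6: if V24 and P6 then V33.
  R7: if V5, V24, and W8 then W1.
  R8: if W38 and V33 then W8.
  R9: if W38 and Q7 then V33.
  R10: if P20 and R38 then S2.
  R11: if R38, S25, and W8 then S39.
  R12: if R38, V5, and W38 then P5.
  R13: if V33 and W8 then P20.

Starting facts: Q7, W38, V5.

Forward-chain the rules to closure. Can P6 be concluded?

Yes

W38 and Q7 hold, so V33 follows (R9).
W38 and V33 hold, so W8 follows (R8).
From W38, V5, and W8, R1 gives S25.
S25 and V33 hold, so P6 follows (R5).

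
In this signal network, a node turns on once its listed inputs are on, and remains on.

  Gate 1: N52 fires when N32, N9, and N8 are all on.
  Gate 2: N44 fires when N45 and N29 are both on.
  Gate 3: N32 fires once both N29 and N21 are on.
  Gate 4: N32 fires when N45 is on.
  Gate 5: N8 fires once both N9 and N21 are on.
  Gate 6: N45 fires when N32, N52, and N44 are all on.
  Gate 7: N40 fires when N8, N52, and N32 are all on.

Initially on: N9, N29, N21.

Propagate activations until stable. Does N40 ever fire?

N29 and N21 are on, so N32 fires (Gate 3).
Gate 5: N9 and N21 on → N8 on.
Gate 1: N32, N9, and N8 on → N52 on.
Gate 7: N8, N52, and N32 on → N40 on.

Yes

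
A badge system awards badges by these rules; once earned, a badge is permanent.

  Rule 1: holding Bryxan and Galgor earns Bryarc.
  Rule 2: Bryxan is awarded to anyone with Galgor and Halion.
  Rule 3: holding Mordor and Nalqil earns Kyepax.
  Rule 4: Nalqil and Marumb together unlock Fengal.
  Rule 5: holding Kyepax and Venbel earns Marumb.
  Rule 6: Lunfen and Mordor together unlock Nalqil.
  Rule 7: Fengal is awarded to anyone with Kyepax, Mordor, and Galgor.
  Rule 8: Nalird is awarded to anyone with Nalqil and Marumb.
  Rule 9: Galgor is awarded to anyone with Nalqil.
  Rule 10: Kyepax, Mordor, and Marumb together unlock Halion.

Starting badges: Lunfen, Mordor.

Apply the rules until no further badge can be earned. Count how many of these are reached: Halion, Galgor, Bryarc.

1

With Lunfen and Mordor, Nalqil is earned (Rule 6).
With Nalqil, Galgor is earned (Rule 9).
Halion would need Kyepax, Mordor, and Marumb (Rule 10), but Marumb is never earned.
Galgor: reached.
Bryarc would need Bryxan and Galgor (Rule 1), but Bryxan is never earned.
Reached: Galgor — 1 of the 3.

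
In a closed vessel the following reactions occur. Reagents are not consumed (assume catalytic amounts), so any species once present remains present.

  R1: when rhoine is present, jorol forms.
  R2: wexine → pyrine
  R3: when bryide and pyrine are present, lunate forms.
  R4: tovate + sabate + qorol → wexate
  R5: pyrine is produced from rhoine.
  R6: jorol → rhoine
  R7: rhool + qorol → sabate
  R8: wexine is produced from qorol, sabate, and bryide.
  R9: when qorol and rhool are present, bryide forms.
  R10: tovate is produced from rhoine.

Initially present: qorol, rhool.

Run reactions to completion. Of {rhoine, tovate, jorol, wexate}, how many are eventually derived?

0

rhoine would need jorol (R6), but jorol never forms.
tovate would need rhoine (R10), but rhoine never forms.
jorol would need rhoine (R1), but rhoine never forms.
wexate would need tovate, sabate, and qorol (R4), but tovate never forms.
None of the 4 are reached.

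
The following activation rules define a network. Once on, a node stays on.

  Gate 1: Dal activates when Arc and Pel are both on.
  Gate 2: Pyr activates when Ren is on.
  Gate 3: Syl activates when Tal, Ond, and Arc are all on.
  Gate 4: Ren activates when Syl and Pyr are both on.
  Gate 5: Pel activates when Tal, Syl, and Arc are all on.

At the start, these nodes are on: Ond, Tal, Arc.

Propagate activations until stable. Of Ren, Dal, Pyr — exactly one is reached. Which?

Dal

Gate 3: Tal, Ond, and Arc on → Syl on.
Gate 5: Tal, Syl, and Arc on → Pel on.
Gate 1: Arc and Pel on → Dal on.
Pyr would need Ren (Gate 2), but Ren never turns on. Ren would need Syl and Pyr (Gate 4), but Pyr never turns on.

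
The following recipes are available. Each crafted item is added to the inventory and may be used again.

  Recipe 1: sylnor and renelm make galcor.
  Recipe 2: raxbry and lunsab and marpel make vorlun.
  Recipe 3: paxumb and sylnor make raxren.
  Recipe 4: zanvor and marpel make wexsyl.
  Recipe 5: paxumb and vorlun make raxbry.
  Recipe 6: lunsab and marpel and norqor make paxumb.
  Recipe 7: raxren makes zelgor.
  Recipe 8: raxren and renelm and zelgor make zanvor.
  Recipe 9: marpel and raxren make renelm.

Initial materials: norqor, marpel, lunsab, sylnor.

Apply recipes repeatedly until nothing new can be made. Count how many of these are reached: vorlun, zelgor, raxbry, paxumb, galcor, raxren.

4

Using Recipe 6, lunsab, marpel, and norqor make paxumb.
Using Recipe 3, paxumb and sylnor make raxren.
Using Recipe 9, marpel and raxren make renelm.
Using Recipe 7, raxren makes zelgor.
sylnor and renelm → galcor (Recipe 1).
vorlun would need raxbry, lunsab, and marpel (Recipe 2), but raxbry is never obtained.
zelgor: reached.
raxbry would need paxumb and vorlun (Recipe 5), but vorlun is never obtained.
paxumb: reached.
galcor: reached.
raxren: reached.
Reached: zelgor, paxumb, galcor, and raxren — 4 of the 6.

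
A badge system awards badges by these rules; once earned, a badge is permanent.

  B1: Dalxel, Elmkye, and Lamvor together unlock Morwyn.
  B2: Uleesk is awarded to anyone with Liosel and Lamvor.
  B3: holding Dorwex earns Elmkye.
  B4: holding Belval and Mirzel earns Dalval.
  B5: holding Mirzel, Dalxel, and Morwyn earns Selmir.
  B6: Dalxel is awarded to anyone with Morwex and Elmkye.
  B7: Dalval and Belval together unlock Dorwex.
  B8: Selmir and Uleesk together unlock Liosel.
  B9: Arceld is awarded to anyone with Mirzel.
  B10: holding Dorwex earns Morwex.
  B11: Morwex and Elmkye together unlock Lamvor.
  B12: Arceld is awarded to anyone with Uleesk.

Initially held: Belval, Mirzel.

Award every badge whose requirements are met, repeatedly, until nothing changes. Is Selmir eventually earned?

With Belval and Mirzel, Dalval is earned (B4).
With Dalval and Belval, Dorwex is earned (B7).
With Dorwex, Morwex is earned (B10).
With Dorwex, Elmkye is earned (B3).
With Morwex and Elmkye, Dalxel is earned (B6).
With Morwex and Elmkye, Lamvor is earned (B11).
With Dalxel, Elmkye, and Lamvor, Morwyn is earned (B1).
With Mirzel, Dalxel, and Morwyn, Selmir is earned (B5).

Yes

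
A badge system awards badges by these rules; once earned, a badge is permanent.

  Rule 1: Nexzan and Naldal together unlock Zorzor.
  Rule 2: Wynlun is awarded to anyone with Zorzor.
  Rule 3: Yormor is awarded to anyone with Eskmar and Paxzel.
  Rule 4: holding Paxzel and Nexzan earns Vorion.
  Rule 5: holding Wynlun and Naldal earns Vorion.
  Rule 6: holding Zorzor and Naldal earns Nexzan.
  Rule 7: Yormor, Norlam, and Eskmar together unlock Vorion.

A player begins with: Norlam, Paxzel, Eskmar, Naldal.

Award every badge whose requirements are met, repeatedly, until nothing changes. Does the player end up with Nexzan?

Nexzan would need Zorzor and Naldal (Rule 6), but Zorzor is never earned.

No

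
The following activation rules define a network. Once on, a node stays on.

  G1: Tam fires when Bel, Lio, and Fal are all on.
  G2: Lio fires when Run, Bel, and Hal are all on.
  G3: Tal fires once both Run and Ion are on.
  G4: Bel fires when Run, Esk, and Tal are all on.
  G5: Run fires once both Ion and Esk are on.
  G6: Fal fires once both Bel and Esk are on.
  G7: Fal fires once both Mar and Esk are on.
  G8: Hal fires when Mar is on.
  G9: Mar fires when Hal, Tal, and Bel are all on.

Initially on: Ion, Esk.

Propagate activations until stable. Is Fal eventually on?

Yes

G5: Ion and Esk on → Run on.
Run and Ion are on, so Tal fires (G3).
Run, Esk, and Tal are on, so Bel fires (G4).
G6: Bel and Esk on → Fal on.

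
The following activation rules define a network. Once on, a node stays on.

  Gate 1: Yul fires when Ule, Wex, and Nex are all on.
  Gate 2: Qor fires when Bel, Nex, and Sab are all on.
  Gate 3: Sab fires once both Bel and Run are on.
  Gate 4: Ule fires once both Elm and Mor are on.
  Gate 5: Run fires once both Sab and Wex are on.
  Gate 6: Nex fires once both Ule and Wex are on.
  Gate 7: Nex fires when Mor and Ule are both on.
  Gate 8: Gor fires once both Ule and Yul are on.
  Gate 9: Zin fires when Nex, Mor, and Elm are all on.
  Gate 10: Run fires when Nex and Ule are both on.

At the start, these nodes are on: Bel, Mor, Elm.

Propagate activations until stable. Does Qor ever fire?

Gate 4: Elm and Mor on → Ule on.
Gate 7: Mor and Ule on → Nex on.
Nex and Ule are on, so Run fires (Gate 10).
Gate 3: Bel and Run on → Sab on.
Bel, Nex, and Sab are on, so Qor fires (Gate 2).

Yes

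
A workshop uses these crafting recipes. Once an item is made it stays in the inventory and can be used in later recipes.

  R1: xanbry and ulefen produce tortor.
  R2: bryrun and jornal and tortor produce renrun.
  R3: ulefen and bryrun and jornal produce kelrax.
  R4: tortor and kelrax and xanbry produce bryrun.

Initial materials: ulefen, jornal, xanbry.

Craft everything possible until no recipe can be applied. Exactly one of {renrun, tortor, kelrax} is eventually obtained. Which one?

tortor

Using R1, xanbry and ulefen make tortor.
renrun would need bryrun, jornal, and tortor (R2), but bryrun is never obtained. kelrax would need ulefen, bryrun, and jornal (R3), but bryrun is never obtained.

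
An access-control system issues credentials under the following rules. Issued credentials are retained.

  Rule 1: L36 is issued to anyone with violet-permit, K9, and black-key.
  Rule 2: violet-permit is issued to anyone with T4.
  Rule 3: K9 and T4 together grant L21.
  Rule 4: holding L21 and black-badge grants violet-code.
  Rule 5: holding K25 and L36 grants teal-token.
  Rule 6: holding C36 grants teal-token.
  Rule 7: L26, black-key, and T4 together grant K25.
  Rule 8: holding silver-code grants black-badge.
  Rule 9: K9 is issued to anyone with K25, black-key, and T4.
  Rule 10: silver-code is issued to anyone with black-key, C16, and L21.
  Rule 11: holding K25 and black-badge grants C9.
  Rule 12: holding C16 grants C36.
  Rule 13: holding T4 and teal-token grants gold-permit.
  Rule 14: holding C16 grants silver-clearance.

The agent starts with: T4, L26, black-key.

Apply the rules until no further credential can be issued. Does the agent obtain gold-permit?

Holding L26, black-key, and T4 grants K25 (Rule 7).
Holding T4 grants violet-permit (Rule 2).
Holding K25, black-key, and T4 grants K9 (Rule 9).
Holding violet-permit, K9, and black-key grants L36 (Rule 1).
Holding K25 and L36 grants teal-token (Rule 5).
Holding T4 and teal-token grants gold-permit (Rule 13).

Yes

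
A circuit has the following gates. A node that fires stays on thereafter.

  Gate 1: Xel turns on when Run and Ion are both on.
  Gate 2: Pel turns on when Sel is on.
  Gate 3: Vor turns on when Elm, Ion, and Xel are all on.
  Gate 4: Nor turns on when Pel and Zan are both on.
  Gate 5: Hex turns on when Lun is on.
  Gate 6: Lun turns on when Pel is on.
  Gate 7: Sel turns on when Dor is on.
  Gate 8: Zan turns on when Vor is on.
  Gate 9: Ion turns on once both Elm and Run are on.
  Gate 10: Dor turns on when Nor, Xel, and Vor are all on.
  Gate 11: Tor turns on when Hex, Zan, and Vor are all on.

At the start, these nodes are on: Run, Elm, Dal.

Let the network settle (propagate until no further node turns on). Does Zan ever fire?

Yes

Gate 9: Elm and Run on → Ion on.
Gate 1: Run and Ion on → Xel on.
Elm, Ion, and Xel are on, so Vor turns on (Gate 3).
Vor is on, so Zan turns on (Gate 8).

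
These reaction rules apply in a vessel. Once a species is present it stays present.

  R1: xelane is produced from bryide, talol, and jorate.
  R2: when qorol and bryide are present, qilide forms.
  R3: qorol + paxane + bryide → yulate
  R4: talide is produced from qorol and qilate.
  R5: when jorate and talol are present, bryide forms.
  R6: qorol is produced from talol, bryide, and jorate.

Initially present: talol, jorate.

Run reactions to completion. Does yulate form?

yulate would need qorol, paxane, and bryide (R3), but paxane never forms.

No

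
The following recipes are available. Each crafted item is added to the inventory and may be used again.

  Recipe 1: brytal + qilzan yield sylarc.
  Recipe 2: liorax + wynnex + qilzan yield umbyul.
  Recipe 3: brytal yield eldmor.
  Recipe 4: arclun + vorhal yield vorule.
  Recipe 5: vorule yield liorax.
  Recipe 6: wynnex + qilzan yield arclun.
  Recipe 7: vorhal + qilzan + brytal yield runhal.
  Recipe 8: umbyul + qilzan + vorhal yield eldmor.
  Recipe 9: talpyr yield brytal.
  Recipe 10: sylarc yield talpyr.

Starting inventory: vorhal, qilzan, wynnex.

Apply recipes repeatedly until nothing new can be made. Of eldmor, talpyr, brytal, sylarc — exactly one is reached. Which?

eldmor

wynnex + qilzan → arclun (Recipe 6).
Using Recipe 4, arclun and vorhal make vorule.
Using Recipe 5, vorule makes liorax.
Using Recipe 2, liorax, wynnex, and qilzan make umbyul.
umbyul + qilzan + vorhal → eldmor (Recipe 8).
sylarc would need brytal and qilzan (Recipe 1), but brytal is never obtained. talpyr would need sylarc (Recipe 10), but sylarc is never obtained. brytal would need talpyr (Recipe 9), but talpyr is never obtained.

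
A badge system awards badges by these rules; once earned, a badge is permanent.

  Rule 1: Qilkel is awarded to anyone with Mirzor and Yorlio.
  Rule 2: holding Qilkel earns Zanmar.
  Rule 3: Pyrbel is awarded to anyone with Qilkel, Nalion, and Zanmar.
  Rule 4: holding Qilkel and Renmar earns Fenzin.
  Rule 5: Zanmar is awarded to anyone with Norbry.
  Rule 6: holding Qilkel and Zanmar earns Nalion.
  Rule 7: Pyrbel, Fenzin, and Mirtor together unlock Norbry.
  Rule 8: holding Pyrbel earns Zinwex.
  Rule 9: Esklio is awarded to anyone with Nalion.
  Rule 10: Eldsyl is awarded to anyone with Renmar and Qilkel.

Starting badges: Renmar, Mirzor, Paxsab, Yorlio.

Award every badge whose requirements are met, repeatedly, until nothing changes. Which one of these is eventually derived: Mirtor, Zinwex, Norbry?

Zinwex

With Mirzor and Yorlio, Qilkel is earned (Rule 1).
With Qilkel, Zanmar is earned (Rule 2).
With Qilkel and Zanmar, Nalion is earned (Rule 6).
With Qilkel, Nalion, and Zanmar, Pyrbel is earned (Rule 3).
With Pyrbel, Zinwex is earned (Rule 8).
Norbry would need Pyrbel, Fenzin, and Mirtor (Rule 7), but Mirtor is never earned. No rule produces Mirtor, and it is not given.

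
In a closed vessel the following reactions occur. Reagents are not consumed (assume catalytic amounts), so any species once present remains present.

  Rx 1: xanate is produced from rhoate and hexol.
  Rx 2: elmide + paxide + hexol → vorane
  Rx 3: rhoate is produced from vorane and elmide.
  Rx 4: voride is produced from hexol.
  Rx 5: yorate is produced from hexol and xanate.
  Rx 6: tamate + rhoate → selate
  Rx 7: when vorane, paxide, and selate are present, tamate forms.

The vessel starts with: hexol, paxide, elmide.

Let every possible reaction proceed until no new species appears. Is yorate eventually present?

Yes

elmide, paxide, and hexol present → vorane forms (Rx 2).
vorane and elmide present → rhoate forms (Rx 3).
rhoate and hexol present → xanate forms (Rx 1).
hexol and xanate present → yorate forms (Rx 5).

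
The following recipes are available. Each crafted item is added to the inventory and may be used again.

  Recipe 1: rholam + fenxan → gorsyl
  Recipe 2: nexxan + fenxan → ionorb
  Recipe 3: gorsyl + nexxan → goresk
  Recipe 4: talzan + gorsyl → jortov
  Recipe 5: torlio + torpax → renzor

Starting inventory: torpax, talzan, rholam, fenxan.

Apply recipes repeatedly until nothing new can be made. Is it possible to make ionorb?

No

ionorb would need nexxan and fenxan (Recipe 2), but nexxan is never obtained.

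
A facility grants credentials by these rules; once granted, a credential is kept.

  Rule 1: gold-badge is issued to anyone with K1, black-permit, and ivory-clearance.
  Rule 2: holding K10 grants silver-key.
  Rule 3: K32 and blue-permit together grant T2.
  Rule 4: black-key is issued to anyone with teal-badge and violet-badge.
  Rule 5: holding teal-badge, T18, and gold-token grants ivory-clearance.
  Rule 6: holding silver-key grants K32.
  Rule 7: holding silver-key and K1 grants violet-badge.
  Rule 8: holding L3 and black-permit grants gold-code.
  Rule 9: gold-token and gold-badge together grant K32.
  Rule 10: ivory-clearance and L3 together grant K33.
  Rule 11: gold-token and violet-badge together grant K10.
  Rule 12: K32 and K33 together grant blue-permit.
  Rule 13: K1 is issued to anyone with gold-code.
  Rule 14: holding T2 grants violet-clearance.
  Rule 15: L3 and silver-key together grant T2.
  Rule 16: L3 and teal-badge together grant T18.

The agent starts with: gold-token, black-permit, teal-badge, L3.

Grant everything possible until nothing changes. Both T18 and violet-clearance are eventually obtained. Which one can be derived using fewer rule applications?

T18: Holding L3 and teal-badge grants T18 (Rule 16). [1 rule application]
violet-clearance: Holding L3 and teal-badge grants T18 (Rule 16). Holding L3 and black-permit grants gold-code (Rule 8). Holding teal-badge, T18, and gold-token grants ivory-clearance (Rule 5). Holding gold-code grants K1 (Rule 13). Holding K1, black-permit, and ivory-clearance grants gold-badge (Rule 1). Holding ivory-clearance and L3 grants K33 (Rule 10). Holding gold-token and gold-badge grants K32 (Rule 9). Holding K32 and K33 grants blue-permit (Rule 12). Holding K32 and blue-permit grants T2 (Rule 3). Holding T2 grants violet-clearance (Rule 14). [10 rule applications]
T18 needs fewer.

T18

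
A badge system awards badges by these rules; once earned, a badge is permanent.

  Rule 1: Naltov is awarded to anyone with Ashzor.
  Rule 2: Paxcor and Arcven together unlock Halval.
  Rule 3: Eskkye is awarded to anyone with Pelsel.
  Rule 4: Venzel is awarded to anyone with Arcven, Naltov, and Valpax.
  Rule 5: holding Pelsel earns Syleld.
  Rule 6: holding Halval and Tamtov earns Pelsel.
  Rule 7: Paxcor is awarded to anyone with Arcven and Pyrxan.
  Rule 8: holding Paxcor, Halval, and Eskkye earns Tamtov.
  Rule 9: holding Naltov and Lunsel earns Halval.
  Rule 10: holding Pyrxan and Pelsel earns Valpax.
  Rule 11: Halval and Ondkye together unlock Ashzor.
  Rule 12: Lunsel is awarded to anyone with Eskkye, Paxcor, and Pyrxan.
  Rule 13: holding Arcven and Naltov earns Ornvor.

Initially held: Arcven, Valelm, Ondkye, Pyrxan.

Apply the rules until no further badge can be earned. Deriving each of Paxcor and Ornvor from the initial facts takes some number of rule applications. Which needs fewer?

Paxcor: With Arcven and Pyrxan, Paxcor is earned (Rule 7). [1 rule application]
Ornvor: With Arcven and Pyrxan, Paxcor is earned (Rule 7). With Paxcor and Arcven, Halval is earned (Rule 2). With Halval and Ondkye, Ashzor is earned (Rule 11). With Ashzor, Naltov is earned (Rule 1). With Arcven and Naltov, Ornvor is earned (Rule 13). [5 rule applications]
Paxcor needs fewer.

Paxcor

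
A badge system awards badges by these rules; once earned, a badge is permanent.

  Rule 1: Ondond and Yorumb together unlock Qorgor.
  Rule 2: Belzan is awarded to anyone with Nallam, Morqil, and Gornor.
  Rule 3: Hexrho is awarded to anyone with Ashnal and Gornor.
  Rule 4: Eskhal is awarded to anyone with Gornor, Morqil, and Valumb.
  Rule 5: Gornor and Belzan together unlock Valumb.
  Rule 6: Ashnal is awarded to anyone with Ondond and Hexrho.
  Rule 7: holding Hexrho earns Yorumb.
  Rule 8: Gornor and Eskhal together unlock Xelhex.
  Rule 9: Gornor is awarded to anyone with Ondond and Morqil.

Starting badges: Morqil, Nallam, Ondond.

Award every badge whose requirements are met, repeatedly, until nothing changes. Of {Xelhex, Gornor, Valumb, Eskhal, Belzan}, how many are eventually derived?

With Ondond and Morqil, Gornor is earned (Rule 9).
With Nallam, Morqil, and Gornor, Belzan is earned (Rule 2).
With Gornor and Belzan, Valumb is earned (Rule 5).
With Gornor, Morqil, and Valumb, Eskhal is earned (Rule 4).
With Gornor and Eskhal, Xelhex is earned (Rule 8).
Xelhex: reached.
Gornor: reached.
Valumb: reached.
Eskhal: reached.
Belzan: reached.
All 5 are reached.

5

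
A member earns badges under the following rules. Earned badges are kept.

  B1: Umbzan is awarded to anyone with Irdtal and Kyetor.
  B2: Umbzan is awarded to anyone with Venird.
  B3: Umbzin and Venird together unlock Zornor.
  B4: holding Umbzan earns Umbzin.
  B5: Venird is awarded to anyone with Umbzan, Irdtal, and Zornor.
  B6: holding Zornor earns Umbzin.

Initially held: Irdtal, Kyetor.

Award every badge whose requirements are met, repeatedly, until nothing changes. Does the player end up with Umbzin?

With Irdtal and Kyetor, Umbzan is earned (B1).
With Umbzan, Umbzin is earned (B4).

Yes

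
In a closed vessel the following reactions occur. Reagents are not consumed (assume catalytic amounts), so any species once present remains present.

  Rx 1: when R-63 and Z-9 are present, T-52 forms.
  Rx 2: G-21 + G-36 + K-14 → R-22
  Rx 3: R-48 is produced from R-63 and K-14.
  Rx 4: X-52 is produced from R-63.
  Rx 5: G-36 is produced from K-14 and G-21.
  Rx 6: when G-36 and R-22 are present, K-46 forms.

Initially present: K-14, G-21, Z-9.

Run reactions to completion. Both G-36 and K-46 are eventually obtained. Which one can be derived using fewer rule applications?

G-36

G-36: K-14 and G-21 present → G-36 forms (Rx 5). [1 rule application]
K-46: K-14 and G-21 present → G-36 forms (Rx 5). G-21, G-36, and K-14 present → R-22 forms (Rx 2). G-36 and R-22 present → K-46 forms (Rx 6). [3 rule applications]
G-36 needs fewer.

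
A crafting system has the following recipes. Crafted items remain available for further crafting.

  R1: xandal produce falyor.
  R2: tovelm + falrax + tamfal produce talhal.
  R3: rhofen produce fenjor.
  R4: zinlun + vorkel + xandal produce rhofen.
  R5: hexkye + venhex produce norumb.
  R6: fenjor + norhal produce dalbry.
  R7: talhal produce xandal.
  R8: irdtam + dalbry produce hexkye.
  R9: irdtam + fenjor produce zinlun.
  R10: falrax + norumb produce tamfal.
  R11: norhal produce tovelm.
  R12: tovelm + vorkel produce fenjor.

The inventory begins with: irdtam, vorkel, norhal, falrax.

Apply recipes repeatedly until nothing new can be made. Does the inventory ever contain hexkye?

norhal → tovelm (R11).
tovelm + vorkel → fenjor (R12).
Using R6, fenjor and norhal make dalbry.
irdtam + dalbry → hexkye (R8).

Yes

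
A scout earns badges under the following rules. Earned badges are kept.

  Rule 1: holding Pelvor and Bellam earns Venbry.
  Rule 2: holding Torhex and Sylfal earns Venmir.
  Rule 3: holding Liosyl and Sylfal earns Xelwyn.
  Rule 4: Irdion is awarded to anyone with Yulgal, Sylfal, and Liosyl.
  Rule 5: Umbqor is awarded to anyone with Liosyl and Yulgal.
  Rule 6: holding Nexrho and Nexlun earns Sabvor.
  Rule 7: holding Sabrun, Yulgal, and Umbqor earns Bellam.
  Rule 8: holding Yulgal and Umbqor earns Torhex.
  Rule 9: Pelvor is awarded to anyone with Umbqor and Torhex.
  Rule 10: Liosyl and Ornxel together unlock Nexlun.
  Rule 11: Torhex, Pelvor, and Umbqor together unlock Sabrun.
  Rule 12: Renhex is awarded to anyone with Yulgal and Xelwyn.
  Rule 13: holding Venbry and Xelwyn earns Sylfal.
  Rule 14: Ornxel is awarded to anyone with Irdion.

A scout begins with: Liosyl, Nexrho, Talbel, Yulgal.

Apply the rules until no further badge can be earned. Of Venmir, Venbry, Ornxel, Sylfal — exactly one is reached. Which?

With Liosyl and Yulgal, Umbqor is earned (Rule 5).
With Yulgal and Umbqor, Torhex is earned (Rule 8).
With Umbqor and Torhex, Pelvor is earned (Rule 9).
With Torhex, Pelvor, and Umbqor, Sabrun is earned (Rule 11).
With Sabrun, Yulgal, and Umbqor, Bellam is earned (Rule 7).
With Pelvor and Bellam, Venbry is earned (Rule 1).
Sylfal would need Venbry and Xelwyn (Rule 13), but Xelwyn is never earned. Venmir would need Torhex and Sylfal (Rule 2), but Sylfal is never earned. Ornxel would need Irdion (Rule 14), but Irdion is never earned.

Venbry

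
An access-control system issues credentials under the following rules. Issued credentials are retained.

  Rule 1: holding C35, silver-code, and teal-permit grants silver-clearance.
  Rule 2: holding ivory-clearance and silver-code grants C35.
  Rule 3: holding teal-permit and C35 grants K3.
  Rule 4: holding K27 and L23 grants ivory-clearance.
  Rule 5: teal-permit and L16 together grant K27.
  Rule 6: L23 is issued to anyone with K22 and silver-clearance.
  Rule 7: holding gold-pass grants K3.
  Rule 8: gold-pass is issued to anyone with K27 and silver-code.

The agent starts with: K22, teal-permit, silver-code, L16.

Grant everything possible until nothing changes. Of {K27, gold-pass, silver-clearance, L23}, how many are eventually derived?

Holding teal-permit and L16 grants K27 (Rule 5).
Holding K27 and silver-code grants gold-pass (Rule 8).
K27: reached.
gold-pass: reached.
silver-clearance would need C35, silver-code, and teal-permit (Rule 1), but C35 is never granted.
L23 would need K22 and silver-clearance (Rule 6), but silver-clearance is never granted.
Reached: K27 and gold-pass — 2 of the 4.

2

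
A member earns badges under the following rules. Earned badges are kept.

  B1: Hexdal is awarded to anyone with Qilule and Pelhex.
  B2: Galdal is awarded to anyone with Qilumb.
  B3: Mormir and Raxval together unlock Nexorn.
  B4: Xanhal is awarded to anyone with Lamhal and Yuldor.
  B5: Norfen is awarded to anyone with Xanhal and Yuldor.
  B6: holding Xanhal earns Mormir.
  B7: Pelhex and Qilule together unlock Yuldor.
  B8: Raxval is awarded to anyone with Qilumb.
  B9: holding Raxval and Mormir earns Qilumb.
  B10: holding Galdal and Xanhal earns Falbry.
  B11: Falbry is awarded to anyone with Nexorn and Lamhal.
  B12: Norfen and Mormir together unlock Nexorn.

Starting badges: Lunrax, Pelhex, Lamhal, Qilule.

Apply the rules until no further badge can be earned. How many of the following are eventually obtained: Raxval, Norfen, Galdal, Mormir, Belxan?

2

With Pelhex and Qilule, Yuldor is earned (B7).
With Lamhal and Yuldor, Xanhal is earned (B4).
With Xanhal and Yuldor, Norfen is earned (B5).
With Xanhal, Mormir is earned (B6).
Raxval would need Qilumb (B8), but Qilumb is never earned.
Norfen: reached.
Galdal would need Qilumb (B2), but Qilumb is never earned.
Mormir: reached.
No rule produces Belxan, and it is not given.
Reached: Norfen and Mormir — 2 of the 5.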